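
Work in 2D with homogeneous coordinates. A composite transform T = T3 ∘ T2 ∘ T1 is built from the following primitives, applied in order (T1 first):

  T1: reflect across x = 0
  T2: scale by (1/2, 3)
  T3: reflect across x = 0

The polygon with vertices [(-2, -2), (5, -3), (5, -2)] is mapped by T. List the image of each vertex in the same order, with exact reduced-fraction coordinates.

T1 reflect across x = 0: (-2, -2) → (2, -2); (5, -3) → (-5, -3); (5, -2) → (-5, -2)
T2 scale by (1/2, 3): (2, -2) → (1, -6); (-5, -3) → (-5/2, -9); (-5, -2) → (-5/2, -6)
T3 reflect across x = 0: (1, -6) → (-1, -6); (-5/2, -9) → (5/2, -9); (-5/2, -6) → (5/2, -6)

image vertices: (-1, -6), (5/2, -9), (5/2, -6)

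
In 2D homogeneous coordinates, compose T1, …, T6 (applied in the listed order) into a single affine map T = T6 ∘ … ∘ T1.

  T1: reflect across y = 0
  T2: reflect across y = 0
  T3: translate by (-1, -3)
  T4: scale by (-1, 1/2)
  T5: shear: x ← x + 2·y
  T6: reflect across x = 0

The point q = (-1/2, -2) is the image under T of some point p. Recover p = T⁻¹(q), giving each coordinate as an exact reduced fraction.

T1 = [1 0 0; 0 -1 0; 0 0 1]
T2·T1 = [1 0 0; 0 1 0; 0 0 1]
T3·…·T1 = [1 0 -1; 0 1 -3; 0 0 1]
T4·…·T1 = [-1 0 1; 0 1/2 -3/2; 0 0 1]
T5·…·T1 = [-1 1 -2; 0 1/2 -3/2; 0 0 1]
T6·…·T1 = [1 -1 2; 0 1/2 -3/2; 0 0 1]
det M = 1/2; M⁻¹ = [1 2 1; 0 2 3; 0 0 1]
M⁻¹ · (-1/2, -2)ᵀ = (-7/2, -1)ᵀ

p = (-7/2, -1)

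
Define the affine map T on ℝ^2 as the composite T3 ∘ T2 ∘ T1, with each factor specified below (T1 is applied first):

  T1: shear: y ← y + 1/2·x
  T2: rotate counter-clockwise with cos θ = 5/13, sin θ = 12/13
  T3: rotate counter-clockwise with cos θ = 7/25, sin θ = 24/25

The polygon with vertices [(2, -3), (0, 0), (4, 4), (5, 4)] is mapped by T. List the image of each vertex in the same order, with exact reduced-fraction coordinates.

T1 shear: y ← y + 1/2·x: (2, -3) → (2, -2); (0, 0) → (0, 0); (4, 4) → (4, 6); (5, 4) → (5, 13/2)
T2 rotate counter-clockwise with cos θ = 5/13, sin θ = 12/13: (2, -2) → (34/13, 14/13); (0, 0) → (0, 0); (4, 6) → (-4, 6); (5, 13/2) → (-53/13, 185/26)
T3 rotate counter-clockwise with cos θ = 7/25, sin θ = 24/25: (34/13, 14/13) → (-98/325, 914/325); (0, 0) → (0, 0); (-4, 6) → (-172/25, -54/25); (-53/13, 185/26) → (-2591/325, -1249/650)

image vertices: (-98/325, 914/325), (0, 0), (-172/25, -54/25), (-2591/325, -1249/650)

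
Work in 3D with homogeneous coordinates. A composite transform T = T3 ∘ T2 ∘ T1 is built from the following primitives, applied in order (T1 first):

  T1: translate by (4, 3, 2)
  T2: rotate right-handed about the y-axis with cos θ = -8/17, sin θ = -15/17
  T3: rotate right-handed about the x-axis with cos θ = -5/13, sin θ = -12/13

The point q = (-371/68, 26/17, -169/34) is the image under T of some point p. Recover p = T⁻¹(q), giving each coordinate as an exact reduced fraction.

T1 = [1 0 0 4; 0 1 0 3; 0 0 1 2; 0 0 0 1]
T2·T1 = [-8/17 0 -15/17 -62/17; 0 1 0 3; 15/17 0 -8/17 44/17; 0 0 0 1]
T3·…·T1 = [-8/17 0 -15/17 -62/17; 180/221 -5/13 -96/221 21/17; -75/221 -12/13 40/221 -64/17; 0 0 0 1]
det M = 1; M⁻¹ = [-8/17 180/221 -75/221 -4; 0 -5/13 -12/13 -3; -15/17 -96/221 40/221 -2; 0 0 0 1]
M⁻¹ · (-371/68, 26/17, -169/34)ᵀ = (3/2, 1, 5/4)ᵀ

p = (3/2, 1, 5/4)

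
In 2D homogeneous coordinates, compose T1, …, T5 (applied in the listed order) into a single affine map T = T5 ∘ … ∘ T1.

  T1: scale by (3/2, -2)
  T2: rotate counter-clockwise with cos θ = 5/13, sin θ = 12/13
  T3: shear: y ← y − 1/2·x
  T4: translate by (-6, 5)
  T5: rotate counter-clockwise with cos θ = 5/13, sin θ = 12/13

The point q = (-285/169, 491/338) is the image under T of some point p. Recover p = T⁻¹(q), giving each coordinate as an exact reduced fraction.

T1 = [3/2 0 0; 0 -2 0; 0 0 1]
T2·T1 = [15/26 24/13 0; 18/13 -10/13 0; 0 0 1]
T3·…·T1 = [15/26 24/13 0; 57/52 -22/13 0; 0 0 1]
T4·…·T1 = [15/26 24/13 -6; 57/52 -22/13 5; 0 0 1]
T5·…·T1 = [-267/338 384/169 -90/13; 645/676 178/169 -47/13; 0 0 1]
det M = -3; M⁻¹ = [-178/507 128/169 4/13; 215/676 89/338 41/13; 0 0 1]
M⁻¹ · (-285/169, 491/338)ᵀ = (2, 3)ᵀ

p = (2, 3)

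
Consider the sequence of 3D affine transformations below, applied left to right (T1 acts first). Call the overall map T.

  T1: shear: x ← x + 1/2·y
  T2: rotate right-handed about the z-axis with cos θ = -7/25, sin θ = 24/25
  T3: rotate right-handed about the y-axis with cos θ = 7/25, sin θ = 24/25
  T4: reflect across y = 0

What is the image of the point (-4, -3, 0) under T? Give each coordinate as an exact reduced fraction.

T(p) = (1547/1250, 111/25, -2652/625)

T1 shear: x ← x + 1/2·y: (-4, -3, 0) → (-11/2, -3, 0)
T2 rotate right-handed about the z-axis with cos θ = -7/25, sin θ = 24/25: (-11/2, -3, 0) → (221/50, -111/25, 0)
T3 rotate right-handed about the y-axis with cos θ = 7/25, sin θ = 24/25: (221/50, -111/25, 0) → (1547/1250, -111/25, -2652/625)
T4 reflect across y = 0: (1547/1250, -111/25, -2652/625) → (1547/1250, 111/25, -2652/625)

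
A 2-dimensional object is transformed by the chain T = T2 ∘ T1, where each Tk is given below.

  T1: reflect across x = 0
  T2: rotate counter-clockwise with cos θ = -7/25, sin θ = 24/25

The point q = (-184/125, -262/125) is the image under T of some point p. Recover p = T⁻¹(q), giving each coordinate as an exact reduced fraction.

T1 = [-1 0 0; 0 1 0; 0 0 1]
T2·T1 = [7/25 -24/25 0; -24/25 -7/25 0; 0 0 1]
det M = -1; M⁻¹ = [7/25 -24/25 0; -24/25 -7/25 0; 0 0 1]
M⁻¹ · (-184/125, -262/125)ᵀ = (8/5, 2)ᵀ

p = (8/5, 2)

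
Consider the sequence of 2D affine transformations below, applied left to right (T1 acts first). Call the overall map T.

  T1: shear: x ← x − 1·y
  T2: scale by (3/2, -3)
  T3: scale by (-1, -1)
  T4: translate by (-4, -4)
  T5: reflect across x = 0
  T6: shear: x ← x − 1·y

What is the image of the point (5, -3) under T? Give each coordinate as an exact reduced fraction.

T1 shear: x ← x − 1·y: (5, -3) → (8, -3)
T2 scale by (3/2, -3): (8, -3) → (12, 9)
T3 scale by (-1, -1): (12, 9) → (-12, -9)
T4 translate by (-4, -4): (-12, -9) → (-16, -13)
T5 reflect across x = 0: (-16, -13) → (16, -13)
T6 shear: x ← x − 1·y: (16, -13) → (29, -13)

T(p) = (29, -13)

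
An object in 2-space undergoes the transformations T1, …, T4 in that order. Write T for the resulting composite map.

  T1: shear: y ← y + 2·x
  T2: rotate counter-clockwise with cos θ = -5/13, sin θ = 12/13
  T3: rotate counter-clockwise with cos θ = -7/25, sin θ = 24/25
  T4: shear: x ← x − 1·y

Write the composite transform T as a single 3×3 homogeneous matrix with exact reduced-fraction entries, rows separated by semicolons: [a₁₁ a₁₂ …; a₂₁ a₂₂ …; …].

T = [173/65 457/325 0; -142/65 -253/325 0; 0 0 1]

T1 = [1 0 0; 2 1 0; 0 0 1]
T2·T1 = [-29/13 -12/13 0; 2/13 -5/13 0; 0 0 1]
T3·…·T1 = [31/65 204/325 0; -142/65 -253/325 0; 0 0 1]
T4·…·T1 = [173/65 457/325 0; -142/65 -253/325 0; 0 0 1]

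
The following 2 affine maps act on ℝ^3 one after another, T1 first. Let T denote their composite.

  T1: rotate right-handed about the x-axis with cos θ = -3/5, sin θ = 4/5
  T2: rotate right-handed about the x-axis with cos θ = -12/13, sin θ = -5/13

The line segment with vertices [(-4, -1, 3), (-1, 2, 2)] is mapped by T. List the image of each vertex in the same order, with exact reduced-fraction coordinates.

image vertices: (-4, 43/65, 201/65), (-1, 178/65, 46/65)

T1 rotate right-handed about the x-axis with cos θ = -3/5, sin θ = 4/5: (-4, -1, 3) → (-4, -9/5, -13/5); (-1, 2, 2) → (-1, -14/5, 2/5)
T2 rotate right-handed about the x-axis with cos θ = -12/13, sin θ = -5/13: (-4, -9/5, -13/5) → (-4, 43/65, 201/65); (-1, -14/5, 2/5) → (-1, 178/65, 46/65)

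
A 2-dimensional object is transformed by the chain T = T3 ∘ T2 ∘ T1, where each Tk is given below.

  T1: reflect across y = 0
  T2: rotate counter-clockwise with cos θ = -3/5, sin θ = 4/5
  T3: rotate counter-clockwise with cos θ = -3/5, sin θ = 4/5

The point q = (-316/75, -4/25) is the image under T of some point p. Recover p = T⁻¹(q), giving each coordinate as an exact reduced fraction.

p = (4/3, 4)

T1 = [1 0 0; 0 -1 0; 0 0 1]
T2·T1 = [-3/5 4/5 0; 4/5 3/5 0; 0 0 1]
T3·…·T1 = [-7/25 -24/25 0; -24/25 7/25 0; 0 0 1]
det M = -1; M⁻¹ = [-7/25 -24/25 0; -24/25 7/25 0; 0 0 1]
M⁻¹ · (-316/75, -4/25)ᵀ = (4/3, 4)ᵀ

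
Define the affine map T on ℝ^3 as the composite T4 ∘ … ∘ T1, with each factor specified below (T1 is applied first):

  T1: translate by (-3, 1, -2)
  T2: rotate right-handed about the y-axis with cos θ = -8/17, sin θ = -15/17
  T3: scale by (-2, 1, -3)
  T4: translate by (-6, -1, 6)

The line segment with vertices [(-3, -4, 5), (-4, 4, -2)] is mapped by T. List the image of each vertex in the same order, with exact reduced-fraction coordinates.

image vertices: (-108/17, -4, 444/17), (-334/17, 4, 321/17)

T1 translate by (-3, 1, -2): (-3, -4, 5) → (-6, -3, 3); (-4, 4, -2) → (-7, 5, -4)
T2 rotate right-handed about the y-axis with cos θ = -8/17, sin θ = -15/17: (-6, -3, 3) → (3/17, -3, -114/17); (-7, 5, -4) → (116/17, 5, -73/17)
T3 scale by (-2, 1, -3): (3/17, -3, -114/17) → (-6/17, -3, 342/17); (116/17, 5, -73/17) → (-232/17, 5, 219/17)
T4 translate by (-6, -1, 6): (-6/17, -3, 342/17) → (-108/17, -4, 444/17); (-232/17, 5, 219/17) → (-334/17, 4, 321/17)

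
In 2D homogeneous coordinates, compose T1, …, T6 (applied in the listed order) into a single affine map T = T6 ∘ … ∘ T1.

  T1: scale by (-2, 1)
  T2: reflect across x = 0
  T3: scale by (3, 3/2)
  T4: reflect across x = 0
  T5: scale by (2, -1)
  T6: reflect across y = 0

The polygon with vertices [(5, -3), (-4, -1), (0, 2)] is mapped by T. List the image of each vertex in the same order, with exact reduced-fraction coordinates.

T1 scale by (-2, 1): (5, -3) → (-10, -3); (-4, -1) → (8, -1); (0, 2) → (0, 2)
T2 reflect across x = 0: (-10, -3) → (10, -3); (8, -1) → (-8, -1); (0, 2) → (0, 2)
T3 scale by (3, 3/2): (10, -3) → (30, -9/2); (-8, -1) → (-24, -3/2); (0, 2) → (0, 3)
T4 reflect across x = 0: (30, -9/2) → (-30, -9/2); (-24, -3/2) → (24, -3/2); (0, 3) → (0, 3)
T5 scale by (2, -1): (-30, -9/2) → (-60, 9/2); (24, -3/2) → (48, 3/2); (0, 3) → (0, -3)
T6 reflect across y = 0: (-60, 9/2) → (-60, -9/2); (48, 3/2) → (48, -3/2); (0, -3) → (0, 3)

image vertices: (-60, -9/2), (48, -3/2), (0, 3)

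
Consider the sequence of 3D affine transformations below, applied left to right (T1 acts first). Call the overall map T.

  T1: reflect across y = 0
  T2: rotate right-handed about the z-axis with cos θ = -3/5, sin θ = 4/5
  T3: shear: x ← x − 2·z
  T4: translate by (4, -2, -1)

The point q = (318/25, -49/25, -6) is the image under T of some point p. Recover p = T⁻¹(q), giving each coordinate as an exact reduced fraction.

T1 = [1 0 0 0; 0 -1 0 0; 0 0 1 0; 0 0 0 1]
T2·T1 = [-3/5 4/5 0 0; 4/5 3/5 0 0; 0 0 1 0; 0 0 0 1]
T3·…·T1 = [-3/5 4/5 -2 0; 4/5 3/5 0 0; 0 0 1 0; 0 0 0 1]
T4·…·T1 = [-3/5 4/5 -2 4; 4/5 3/5 0 -2; 0 0 1 -1; 0 0 0 1]
det M = -1; M⁻¹ = [-3/5 4/5 -6/5 14/5; 4/5 3/5 8/5 -2/5; 0 0 1 1; 0 0 0 1]
M⁻¹ · (318/25, -49/25, -6)ᵀ = (4/5, -1, -5)ᵀ

p = (4/5, -1, -5)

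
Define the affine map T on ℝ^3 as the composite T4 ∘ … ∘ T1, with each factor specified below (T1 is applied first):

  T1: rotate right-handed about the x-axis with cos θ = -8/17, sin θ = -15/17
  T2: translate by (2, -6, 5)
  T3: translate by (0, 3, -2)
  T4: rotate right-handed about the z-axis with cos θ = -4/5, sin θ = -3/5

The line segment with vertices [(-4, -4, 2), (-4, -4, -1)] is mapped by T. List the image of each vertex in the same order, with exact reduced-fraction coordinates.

T1 rotate right-handed about the x-axis with cos θ = -8/17, sin θ = -15/17: (-4, -4, 2) → (-4, 62/17, 44/17); (-4, -4, -1) → (-4, 1, 4)
T2 translate by (2, -6, 5): (-4, 62/17, 44/17) → (-2, -40/17, 129/17); (-4, 1, 4) → (-2, -5, 9)
T3 translate by (0, 3, -2): (-2, -40/17, 129/17) → (-2, 11/17, 95/17); (-2, -5, 9) → (-2, -2, 7)
T4 rotate right-handed about the z-axis with cos θ = -4/5, sin θ = -3/5: (-2, 11/17, 95/17) → (169/85, 58/85, 95/17); (-2, -2, 7) → (2/5, 14/5, 7)

image vertices: (169/85, 58/85, 95/17), (2/5, 14/5, 7)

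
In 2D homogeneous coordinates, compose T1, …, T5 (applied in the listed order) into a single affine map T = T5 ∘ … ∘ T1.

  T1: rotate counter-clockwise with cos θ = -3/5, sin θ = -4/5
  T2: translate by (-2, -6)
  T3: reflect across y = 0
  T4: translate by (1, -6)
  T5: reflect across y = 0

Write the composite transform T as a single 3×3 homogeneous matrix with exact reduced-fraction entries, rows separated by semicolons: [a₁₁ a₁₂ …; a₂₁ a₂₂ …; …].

T = [-3/5 4/5 -1; -4/5 -3/5 0; 0 0 1]

T1 = [-3/5 4/5 0; -4/5 -3/5 0; 0 0 1]
T2·T1 = [-3/5 4/5 -2; -4/5 -3/5 -6; 0 0 1]
T3·…·T1 = [-3/5 4/5 -2; 4/5 3/5 6; 0 0 1]
T4·…·T1 = [-3/5 4/5 -1; 4/5 3/5 0; 0 0 1]
T5·…·T1 = [-3/5 4/5 -1; -4/5 -3/5 0; 0 0 1]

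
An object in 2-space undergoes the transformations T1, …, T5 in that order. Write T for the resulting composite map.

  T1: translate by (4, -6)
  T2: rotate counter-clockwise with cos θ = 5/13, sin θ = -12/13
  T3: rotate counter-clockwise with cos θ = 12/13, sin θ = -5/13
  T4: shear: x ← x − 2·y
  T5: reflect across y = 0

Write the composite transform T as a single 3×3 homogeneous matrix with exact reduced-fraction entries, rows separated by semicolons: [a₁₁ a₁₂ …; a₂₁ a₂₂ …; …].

T1 = [1 0 4; 0 1 -6; 0 0 1]
T2·T1 = [5/13 12/13 -4; -12/13 5/13 -6; 0 0 1]
T3·…·T1 = [0 1 -6; -1 0 -4; 0 0 1]
T4·…·T1 = [2 1 2; -1 0 -4; 0 0 1]
T5·…·T1 = [2 1 2; 1 0 4; 0 0 1]

T = [2 1 2; 1 0 4; 0 0 1]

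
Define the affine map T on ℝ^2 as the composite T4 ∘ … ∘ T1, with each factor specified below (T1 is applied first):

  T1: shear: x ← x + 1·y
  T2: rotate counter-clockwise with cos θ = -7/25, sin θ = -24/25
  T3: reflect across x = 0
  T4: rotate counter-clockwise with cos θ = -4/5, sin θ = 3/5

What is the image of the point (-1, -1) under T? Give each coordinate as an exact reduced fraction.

T1 shear: x ← x + 1·y: (-1, -1) → (-2, -1)
T2 rotate counter-clockwise with cos θ = -7/25, sin θ = -24/25: (-2, -1) → (-2/5, 11/5)
T3 reflect across x = 0: (-2/5, 11/5) → (2/5, 11/5)
T4 rotate counter-clockwise with cos θ = -4/5, sin θ = 3/5: (2/5, 11/5) → (-41/25, -38/25)

T(p) = (-41/25, -38/25)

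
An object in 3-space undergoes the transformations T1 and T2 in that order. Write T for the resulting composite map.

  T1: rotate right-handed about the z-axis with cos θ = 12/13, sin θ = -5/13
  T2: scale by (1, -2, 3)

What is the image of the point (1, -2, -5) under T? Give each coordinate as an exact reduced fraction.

T1 rotate right-handed about the z-axis with cos θ = 12/13, sin θ = -5/13: (1, -2, -5) → (2/13, -29/13, -5)
T2 scale by (1, -2, 3): (2/13, -29/13, -5) → (2/13, 58/13, -15)

T(p) = (2/13, 58/13, -15)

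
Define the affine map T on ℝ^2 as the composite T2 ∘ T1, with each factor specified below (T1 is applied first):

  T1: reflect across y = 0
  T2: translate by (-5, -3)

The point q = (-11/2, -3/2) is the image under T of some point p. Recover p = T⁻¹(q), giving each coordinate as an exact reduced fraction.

T1 = [1 0 0; 0 -1 0; 0 0 1]
T2·T1 = [1 0 -5; 0 -1 -3; 0 0 1]
det M = -1; M⁻¹ = [1 0 5; 0 -1 -3; 0 0 1]
M⁻¹ · (-11/2, -3/2)ᵀ = (-1/2, -3/2)ᵀ

p = (-1/2, -3/2)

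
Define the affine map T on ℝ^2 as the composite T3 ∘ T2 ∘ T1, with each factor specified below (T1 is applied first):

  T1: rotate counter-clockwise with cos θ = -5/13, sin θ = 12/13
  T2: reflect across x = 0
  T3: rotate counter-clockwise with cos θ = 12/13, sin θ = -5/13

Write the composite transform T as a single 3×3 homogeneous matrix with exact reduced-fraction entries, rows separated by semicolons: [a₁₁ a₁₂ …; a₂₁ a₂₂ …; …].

T1 = [-5/13 -12/13 0; 12/13 -5/13 0; 0 0 1]
T2·T1 = [5/13 12/13 0; 12/13 -5/13 0; 0 0 1]
T3·…·T1 = [120/169 119/169 0; 119/169 -120/169 0; 0 0 1]

T = [120/169 119/169 0; 119/169 -120/169 0; 0 0 1]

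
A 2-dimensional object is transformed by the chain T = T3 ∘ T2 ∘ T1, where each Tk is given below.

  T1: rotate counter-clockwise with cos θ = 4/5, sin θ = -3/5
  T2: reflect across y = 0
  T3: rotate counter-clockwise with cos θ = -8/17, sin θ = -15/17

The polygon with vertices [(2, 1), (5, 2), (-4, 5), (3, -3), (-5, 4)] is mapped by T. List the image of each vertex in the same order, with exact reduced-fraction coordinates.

image vertices: (-58/85, -181/85), (-103/85, -446/85), (-472/85, 271/85), (291/85, -213/85), (-401/85, 368/85)

T1 rotate counter-clockwise with cos θ = 4/5, sin θ = -3/5: (2, 1) → (11/5, -2/5); (5, 2) → (26/5, -7/5); (-4, 5) → (-1/5, 32/5); (3, -3) → (3/5, -21/5); (-5, 4) → (-8/5, 31/5)
T2 reflect across y = 0: (11/5, -2/5) → (11/5, 2/5); (26/5, -7/5) → (26/5, 7/5); (-1/5, 32/5) → (-1/5, -32/5); (3/5, -21/5) → (3/5, 21/5); (-8/5, 31/5) → (-8/5, -31/5)
T3 rotate counter-clockwise with cos θ = -8/17, sin θ = -15/17: (11/5, 2/5) → (-58/85, -181/85); (26/5, 7/5) → (-103/85, -446/85); (-1/5, -32/5) → (-472/85, 271/85); (3/5, 21/5) → (291/85, -213/85); (-8/5, -31/5) → (-401/85, 368/85)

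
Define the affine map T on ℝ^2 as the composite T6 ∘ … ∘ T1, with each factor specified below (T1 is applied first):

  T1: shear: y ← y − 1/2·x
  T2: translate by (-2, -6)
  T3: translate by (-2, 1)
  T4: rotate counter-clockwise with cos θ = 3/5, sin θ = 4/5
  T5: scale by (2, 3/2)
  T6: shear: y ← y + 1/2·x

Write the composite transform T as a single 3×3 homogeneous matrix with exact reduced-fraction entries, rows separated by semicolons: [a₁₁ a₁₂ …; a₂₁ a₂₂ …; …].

T1 = [1 0 0; -1/2 1 0; 0 0 1]
T2·T1 = [1 0 -2; -1/2 1 -6; 0 0 1]
T3·…·T1 = [1 0 -4; -1/2 1 -5; 0 0 1]
T4·…·T1 = [1 -4/5 8/5; 1/2 3/5 -31/5; 0 0 1]
T5·…·T1 = [2 -8/5 16/5; 3/4 9/10 -93/10; 0 0 1]
T6·…·T1 = [2 -8/5 16/5; 7/4 1/10 -77/10; 0 0 1]

T = [2 -8/5 16/5; 7/4 1/10 -77/10; 0 0 1]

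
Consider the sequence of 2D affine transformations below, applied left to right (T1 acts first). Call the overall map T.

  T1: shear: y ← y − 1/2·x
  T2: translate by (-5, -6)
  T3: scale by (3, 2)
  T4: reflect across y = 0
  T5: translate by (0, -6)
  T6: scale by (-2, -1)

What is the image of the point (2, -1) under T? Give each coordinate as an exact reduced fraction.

T1 shear: y ← y − 1/2·x: (2, -1) → (2, -2)
T2 translate by (-5, -6): (2, -2) → (-3, -8)
T3 scale by (3, 2): (-3, -8) → (-9, -16)
T4 reflect across y = 0: (-9, -16) → (-9, 16)
T5 translate by (0, -6): (-9, 16) → (-9, 10)
T6 scale by (-2, -1): (-9, 10) → (18, -10)

T(p) = (18, -10)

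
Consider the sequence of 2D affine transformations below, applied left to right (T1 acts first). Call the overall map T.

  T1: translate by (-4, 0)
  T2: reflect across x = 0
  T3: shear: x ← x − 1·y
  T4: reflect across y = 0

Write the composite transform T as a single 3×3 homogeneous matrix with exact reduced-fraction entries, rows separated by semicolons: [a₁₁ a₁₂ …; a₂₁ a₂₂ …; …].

T1 = [1 0 -4; 0 1 0; 0 0 1]
T2·T1 = [-1 0 4; 0 1 0; 0 0 1]
T3·…·T1 = [-1 -1 4; 0 1 0; 0 0 1]
T4·…·T1 = [-1 -1 4; 0 -1 0; 0 0 1]

T = [-1 -1 4; 0 -1 0; 0 0 1]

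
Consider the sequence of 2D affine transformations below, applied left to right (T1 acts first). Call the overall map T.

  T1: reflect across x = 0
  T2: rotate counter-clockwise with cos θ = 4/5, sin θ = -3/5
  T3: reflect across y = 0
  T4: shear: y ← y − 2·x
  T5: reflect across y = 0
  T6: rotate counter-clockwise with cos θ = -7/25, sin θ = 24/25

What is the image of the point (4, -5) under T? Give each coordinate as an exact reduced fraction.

T1 reflect across x = 0: (4, -5) → (-4, -5)
T2 rotate counter-clockwise with cos θ = 4/5, sin θ = -3/5: (-4, -5) → (-31/5, -8/5)
T3 reflect across y = 0: (-31/5, -8/5) → (-31/5, 8/5)
T4 shear: y ← y − 2·x: (-31/5, 8/5) → (-31/5, 14)
T5 reflect across y = 0: (-31/5, 14) → (-31/5, -14)
T6 rotate counter-clockwise with cos θ = -7/25, sin θ = 24/25: (-31/5, -14) → (1897/125, -254/125)

T(p) = (1897/125, -254/125)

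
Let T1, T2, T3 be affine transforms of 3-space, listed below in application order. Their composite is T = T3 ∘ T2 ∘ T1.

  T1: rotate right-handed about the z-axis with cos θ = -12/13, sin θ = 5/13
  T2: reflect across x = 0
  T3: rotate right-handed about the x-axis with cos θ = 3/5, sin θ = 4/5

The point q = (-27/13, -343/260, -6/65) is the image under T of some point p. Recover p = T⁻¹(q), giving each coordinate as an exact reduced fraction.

p = (-9/4, 0, 1)

T1 = [-12/13 -5/13 0 0; 5/13 -12/13 0 0; 0 0 1 0; 0 0 0 1]
T2·T1 = [12/13 5/13 0 0; 5/13 -12/13 0 0; 0 0 1 0; 0 0 0 1]
T3·…·T1 = [12/13 5/13 0 0; 3/13 -36/65 -4/5 0; 4/13 -48/65 3/5 0; 0 0 0 1]
det M = -1; M⁻¹ = [12/13 3/13 4/13 0; 5/13 -36/65 -48/65 0; 0 -4/5 3/5 0; 0 0 0 1]
M⁻¹ · (-27/13, -343/260, -6/65)ᵀ = (-9/4, 0, 1)ᵀ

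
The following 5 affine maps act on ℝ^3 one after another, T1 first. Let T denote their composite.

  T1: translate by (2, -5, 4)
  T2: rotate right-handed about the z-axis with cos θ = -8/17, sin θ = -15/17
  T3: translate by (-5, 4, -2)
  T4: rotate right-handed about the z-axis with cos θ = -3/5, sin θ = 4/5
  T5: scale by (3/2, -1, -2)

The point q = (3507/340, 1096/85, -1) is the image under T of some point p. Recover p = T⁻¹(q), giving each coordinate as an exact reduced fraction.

T1 = [1 0 0 2; 0 1 0 -5; 0 0 1 4; 0 0 0 1]
T2·T1 = [-8/17 15/17 0 -91/17; -15/17 -8/17 0 10/17; 0 0 1 4; 0 0 0 1]
T3·…·T1 = [-8/17 15/17 0 -176/17; -15/17 -8/17 0 78/17; 0 0 1 2; 0 0 0 1]
T4·…·T1 = [84/85 -13/85 0 216/85; 13/85 84/85 0 -938/85; 0 0 1 2; 0 0 0 1]
T5·…·T1 = [126/85 -39/170 0 324/85; -13/85 -84/85 0 938/85; 0 0 -2 -4; 0 0 0 1]
det M = 3; M⁻¹ = [56/85 -13/85 0 -14/17; -26/255 -84/85 0 192/17; 0 0 -1/2 -2; 0 0 0 1]
M⁻¹ · (3507/340, 1096/85, -1)ᵀ = (4, -5/2, -3/2)ᵀ

p = (4, -5/2, -3/2)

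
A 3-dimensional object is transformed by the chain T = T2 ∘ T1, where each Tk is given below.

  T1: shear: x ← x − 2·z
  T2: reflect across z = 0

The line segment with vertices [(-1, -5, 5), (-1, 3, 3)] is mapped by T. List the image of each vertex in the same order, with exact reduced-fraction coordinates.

image vertices: (-11, -5, -5), (-7, 3, -3)

T1 shear: x ← x − 2·z: (-1, -5, 5) → (-11, -5, 5); (-1, 3, 3) → (-7, 3, 3)
T2 reflect across z = 0: (-11, -5, 5) → (-11, -5, -5); (-7, 3, 3) → (-7, 3, -3)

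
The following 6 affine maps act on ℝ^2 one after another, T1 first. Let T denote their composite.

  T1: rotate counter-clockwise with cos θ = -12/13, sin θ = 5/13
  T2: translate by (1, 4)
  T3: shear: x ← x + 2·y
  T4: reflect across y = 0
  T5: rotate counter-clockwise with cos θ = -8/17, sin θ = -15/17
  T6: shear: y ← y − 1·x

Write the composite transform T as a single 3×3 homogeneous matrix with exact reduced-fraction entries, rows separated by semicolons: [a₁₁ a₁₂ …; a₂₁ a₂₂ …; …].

T = [-59/221 412/221 -132/17; 129/221 -73/221 29/17; 0 0 1]

T1 = [-12/13 -5/13 0; 5/13 -12/13 0; 0 0 1]
T2·T1 = [-12/13 -5/13 1; 5/13 -12/13 4; 0 0 1]
T3·…·T1 = [-2/13 -29/13 9; 5/13 -12/13 4; 0 0 1]
T4·…·T1 = [-2/13 -29/13 9; -5/13 12/13 -4; 0 0 1]
T5·…·T1 = [-59/221 412/221 -132/17; 70/221 339/221 -103/17; 0 0 1]
T6·…·T1 = [-59/221 412/221 -132/17; 129/221 -73/221 29/17; 0 0 1]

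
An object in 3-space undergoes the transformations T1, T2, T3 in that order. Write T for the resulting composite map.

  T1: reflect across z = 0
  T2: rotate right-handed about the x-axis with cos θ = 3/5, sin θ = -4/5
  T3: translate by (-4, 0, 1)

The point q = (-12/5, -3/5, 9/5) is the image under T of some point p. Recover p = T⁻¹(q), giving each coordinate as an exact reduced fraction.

p = (8/5, -1, 0)

T1 = [1 0 0 0; 0 1 0 0; 0 0 -1 0; 0 0 0 1]
T2·T1 = [1 0 0 0; 0 3/5 -4/5 0; 0 -4/5 -3/5 0; 0 0 0 1]
T3·…·T1 = [1 0 0 -4; 0 3/5 -4/5 0; 0 -4/5 -3/5 1; 0 0 0 1]
det M = -1; M⁻¹ = [1 0 0 4; 0 3/5 -4/5 4/5; 0 -4/5 -3/5 3/5; 0 0 0 1]
M⁻¹ · (-12/5, -3/5, 9/5)ᵀ = (8/5, -1, 0)ᵀ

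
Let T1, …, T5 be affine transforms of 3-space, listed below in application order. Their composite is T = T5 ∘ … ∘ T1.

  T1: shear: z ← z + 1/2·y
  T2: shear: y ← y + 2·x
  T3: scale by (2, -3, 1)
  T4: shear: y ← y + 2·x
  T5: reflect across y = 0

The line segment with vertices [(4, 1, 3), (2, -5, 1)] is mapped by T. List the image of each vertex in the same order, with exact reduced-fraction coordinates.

T1 shear: z ← z + 1/2·y: (4, 1, 3) → (4, 1, 7/2); (2, -5, 1) → (2, -5, -3/2)
T2 shear: y ← y + 2·x: (4, 1, 7/2) → (4, 9, 7/2); (2, -5, -3/2) → (2, -1, -3/2)
T3 scale by (2, -3, 1): (4, 9, 7/2) → (8, -27, 7/2); (2, -1, -3/2) → (4, 3, -3/2)
T4 shear: y ← y + 2·x: (8, -27, 7/2) → (8, -11, 7/2); (4, 3, -3/2) → (4, 11, -3/2)
T5 reflect across y = 0: (8, -11, 7/2) → (8, 11, 7/2); (4, 11, -3/2) → (4, -11, -3/2)

image vertices: (8, 11, 7/2), (4, -11, -3/2)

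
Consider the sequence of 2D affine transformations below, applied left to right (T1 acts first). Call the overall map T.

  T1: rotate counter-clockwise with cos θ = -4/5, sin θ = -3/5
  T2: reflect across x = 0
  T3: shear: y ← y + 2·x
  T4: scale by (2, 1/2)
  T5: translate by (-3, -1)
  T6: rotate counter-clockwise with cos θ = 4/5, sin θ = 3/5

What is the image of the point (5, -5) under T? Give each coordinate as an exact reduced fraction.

T1 rotate counter-clockwise with cos θ = -4/5, sin θ = -3/5: (5, -5) → (-7, 1)
T2 reflect across x = 0: (-7, 1) → (7, 1)
T3 shear: y ← y + 2·x: (7, 1) → (7, 15)
T4 scale by (2, 1/2): (7, 15) → (14, 15/2)
T5 translate by (-3, -1): (14, 15/2) → (11, 13/2)
T6 rotate counter-clockwise with cos θ = 4/5, sin θ = 3/5: (11, 13/2) → (49/10, 59/5)

T(p) = (49/10, 59/5)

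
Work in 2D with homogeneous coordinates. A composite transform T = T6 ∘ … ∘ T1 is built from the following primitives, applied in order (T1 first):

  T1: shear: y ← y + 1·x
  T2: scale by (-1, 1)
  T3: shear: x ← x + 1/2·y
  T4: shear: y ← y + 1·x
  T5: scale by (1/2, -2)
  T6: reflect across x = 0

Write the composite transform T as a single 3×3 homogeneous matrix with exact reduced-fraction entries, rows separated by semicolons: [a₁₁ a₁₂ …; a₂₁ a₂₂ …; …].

T = [1/4 -1/4 0; -1 -3 0; 0 0 1]

T1 = [1 0 0; 1 1 0; 0 0 1]
T2·T1 = [-1 0 0; 1 1 0; 0 0 1]
T3·…·T1 = [-1/2 1/2 0; 1 1 0; 0 0 1]
T4·…·T1 = [-1/2 1/2 0; 1/2 3/2 0; 0 0 1]
T5·…·T1 = [-1/4 1/4 0; -1 -3 0; 0 0 1]
T6·…·T1 = [1/4 -1/4 0; -1 -3 0; 0 0 1]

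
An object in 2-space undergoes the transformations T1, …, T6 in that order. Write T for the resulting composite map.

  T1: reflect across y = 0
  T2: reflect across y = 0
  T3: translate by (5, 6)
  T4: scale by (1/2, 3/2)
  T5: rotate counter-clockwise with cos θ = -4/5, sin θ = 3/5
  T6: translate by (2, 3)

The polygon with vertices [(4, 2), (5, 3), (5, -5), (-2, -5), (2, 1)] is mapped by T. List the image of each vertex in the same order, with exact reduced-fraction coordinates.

image vertices: (-44/5, -39/10), (-101/10, -24/5), (-29/10, 24/5), (-1/10, 27/10), (-71/10, -33/10)

T1 reflect across y = 0: (4, 2) → (4, -2); (5, 3) → (5, -3); (5, -5) → (5, 5); (-2, -5) → (-2, 5); (2, 1) → (2, -1)
T2 reflect across y = 0: (4, -2) → (4, 2); (5, -3) → (5, 3); (5, 5) → (5, -5); (-2, 5) → (-2, -5); (2, -1) → (2, 1)
T3 translate by (5, 6): (4, 2) → (9, 8); (5, 3) → (10, 9); (5, -5) → (10, 1); (-2, -5) → (3, 1); (2, 1) → (7, 7)
T4 scale by (1/2, 3/2): (9, 8) → (9/2, 12); (10, 9) → (5, 27/2); (10, 1) → (5, 3/2); (3, 1) → (3/2, 3/2); (7, 7) → (7/2, 21/2)
T5 rotate counter-clockwise with cos θ = -4/5, sin θ = 3/5: (9/2, 12) → (-54/5, -69/10); (5, 27/2) → (-121/10, -39/5); (5, 3/2) → (-49/10, 9/5); (3/2, 3/2) → (-21/10, -3/10); (7/2, 21/2) → (-91/10, -63/10)
T6 translate by (2, 3): (-54/5, -69/10) → (-44/5, -39/10); (-121/10, -39/5) → (-101/10, -24/5); (-49/10, 9/5) → (-29/10, 24/5); (-21/10, -3/10) → (-1/10, 27/10); (-91/10, -63/10) → (-71/10, -33/10)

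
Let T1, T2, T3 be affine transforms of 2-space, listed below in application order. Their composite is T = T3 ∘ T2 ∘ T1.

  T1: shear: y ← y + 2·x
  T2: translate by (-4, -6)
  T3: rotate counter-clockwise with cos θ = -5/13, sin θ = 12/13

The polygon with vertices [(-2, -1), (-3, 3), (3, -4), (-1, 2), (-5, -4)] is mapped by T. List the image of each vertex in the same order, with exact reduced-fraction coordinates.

image vertices: (162/13, -17/13), (11, -3), (53/13, 8/13), (97/13, -30/13), (285/13, -8/13)

T1 shear: y ← y + 2·x: (-2, -1) → (-2, -5); (-3, 3) → (-3, -3); (3, -4) → (3, 2); (-1, 2) → (-1, 0); (-5, -4) → (-5, -14)
T2 translate by (-4, -6): (-2, -5) → (-6, -11); (-3, -3) → (-7, -9); (3, 2) → (-1, -4); (-1, 0) → (-5, -6); (-5, -14) → (-9, -20)
T3 rotate counter-clockwise with cos θ = -5/13, sin θ = 12/13: (-6, -11) → (162/13, -17/13); (-7, -9) → (11, -3); (-1, -4) → (53/13, 8/13); (-5, -6) → (97/13, -30/13); (-9, -20) → (285/13, -8/13)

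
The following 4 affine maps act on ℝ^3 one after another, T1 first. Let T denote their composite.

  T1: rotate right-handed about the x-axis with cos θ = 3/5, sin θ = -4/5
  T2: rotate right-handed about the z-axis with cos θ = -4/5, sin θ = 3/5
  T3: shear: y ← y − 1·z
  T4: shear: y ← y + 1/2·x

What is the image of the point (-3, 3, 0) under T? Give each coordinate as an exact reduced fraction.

T1 rotate right-handed about the x-axis with cos θ = 3/5, sin θ = -4/5: (-3, 3, 0) → (-3, 9/5, -12/5)
T2 rotate right-handed about the z-axis with cos θ = -4/5, sin θ = 3/5: (-3, 9/5, -12/5) → (33/25, -81/25, -12/5)
T3 shear: y ← y − 1·z: (33/25, -81/25, -12/5) → (33/25, -21/25, -12/5)
T4 shear: y ← y + 1/2·x: (33/25, -21/25, -12/5) → (33/25, -9/50, -12/5)

T(p) = (33/25, -9/50, -12/5)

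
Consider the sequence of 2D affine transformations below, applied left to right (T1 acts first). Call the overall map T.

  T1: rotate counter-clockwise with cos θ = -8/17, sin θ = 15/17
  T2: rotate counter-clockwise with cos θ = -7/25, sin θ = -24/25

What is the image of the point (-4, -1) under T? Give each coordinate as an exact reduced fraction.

T1 rotate counter-clockwise with cos θ = -8/17, sin θ = 15/17: (-4, -1) → (47/17, -52/17)
T2 rotate counter-clockwise with cos θ = -7/25, sin θ = -24/25: (47/17, -52/17) → (-1577/425, -764/425)

T(p) = (-1577/425, -764/425)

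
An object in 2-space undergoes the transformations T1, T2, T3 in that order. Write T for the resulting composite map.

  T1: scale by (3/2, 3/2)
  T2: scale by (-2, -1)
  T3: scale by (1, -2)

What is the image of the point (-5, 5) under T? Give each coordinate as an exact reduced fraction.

T1 scale by (3/2, 3/2): (-5, 5) → (-15/2, 15/2)
T2 scale by (-2, -1): (-15/2, 15/2) → (15, -15/2)
T3 scale by (1, -2): (15, -15/2) → (15, 15)

T(p) = (15, 15)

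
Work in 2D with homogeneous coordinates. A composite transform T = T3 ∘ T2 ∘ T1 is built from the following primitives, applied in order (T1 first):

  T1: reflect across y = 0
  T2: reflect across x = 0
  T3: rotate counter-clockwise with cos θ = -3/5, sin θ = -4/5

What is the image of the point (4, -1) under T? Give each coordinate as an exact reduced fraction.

T1 reflect across y = 0: (4, -1) → (4, 1)
T2 reflect across x = 0: (4, 1) → (-4, 1)
T3 rotate counter-clockwise with cos θ = -3/5, sin θ = -4/5: (-4, 1) → (16/5, 13/5)

T(p) = (16/5, 13/5)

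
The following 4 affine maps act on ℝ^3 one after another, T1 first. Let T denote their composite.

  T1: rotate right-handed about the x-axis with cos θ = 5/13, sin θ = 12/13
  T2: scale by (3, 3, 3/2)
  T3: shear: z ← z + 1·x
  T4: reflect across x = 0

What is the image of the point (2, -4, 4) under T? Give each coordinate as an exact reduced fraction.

T1 rotate right-handed about the x-axis with cos θ = 5/13, sin θ = 12/13: (2, -4, 4) → (2, -68/13, -28/13)
T2 scale by (3, 3, 3/2): (2, -68/13, -28/13) → (6, -204/13, -42/13)
T3 shear: z ← z + 1·x: (6, -204/13, -42/13) → (6, -204/13, 36/13)
T4 reflect across x = 0: (6, -204/13, 36/13) → (-6, -204/13, 36/13)

T(p) = (-6, -204/13, 36/13)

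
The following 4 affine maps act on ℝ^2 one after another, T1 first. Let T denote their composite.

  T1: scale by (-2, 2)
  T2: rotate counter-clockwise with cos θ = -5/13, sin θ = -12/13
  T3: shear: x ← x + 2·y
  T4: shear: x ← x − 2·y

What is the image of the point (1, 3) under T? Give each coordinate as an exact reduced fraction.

T(p) = (82/13, -6/13)

T1 scale by (-2, 2): (1, 3) → (-2, 6)
T2 rotate counter-clockwise with cos θ = -5/13, sin θ = -12/13: (-2, 6) → (82/13, -6/13)
T3 shear: x ← x + 2·y: (82/13, -6/13) → (70/13, -6/13)
T4 shear: x ← x − 2·y: (70/13, -6/13) → (82/13, -6/13)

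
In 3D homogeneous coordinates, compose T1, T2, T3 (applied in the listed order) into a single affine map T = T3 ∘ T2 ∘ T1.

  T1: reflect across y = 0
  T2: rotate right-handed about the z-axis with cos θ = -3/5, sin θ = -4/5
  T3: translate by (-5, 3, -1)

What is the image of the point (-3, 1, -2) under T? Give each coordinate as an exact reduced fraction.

T(p) = (-4, 6, -3)

T1 reflect across y = 0: (-3, 1, -2) → (-3, -1, -2)
T2 rotate right-handed about the z-axis with cos θ = -3/5, sin θ = -4/5: (-3, -1, -2) → (1, 3, -2)
T3 translate by (-5, 3, -1): (1, 3, -2) → (-4, 6, -3)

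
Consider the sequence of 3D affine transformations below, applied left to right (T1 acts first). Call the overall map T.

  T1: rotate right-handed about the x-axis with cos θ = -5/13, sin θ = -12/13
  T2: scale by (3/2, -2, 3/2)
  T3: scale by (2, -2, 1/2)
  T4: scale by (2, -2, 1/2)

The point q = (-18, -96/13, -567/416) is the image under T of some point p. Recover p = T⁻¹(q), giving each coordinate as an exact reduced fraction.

p = (-3, 3, 9/4)

T1 = [1 0 0 0; 0 -5/13 12/13 0; 0 -12/13 -5/13 0; 0 0 0 1]
T2·T1 = [3/2 0 0 0; 0 10/13 -24/13 0; 0 -18/13 -15/26 0; 0 0 0 1]
T3·…·T1 = [3 0 0 0; 0 -20/13 48/13 0; 0 -9/13 -15/52 0; 0 0 0 1]
T4·…·T1 = [6 0 0 0; 0 40/13 -96/13 0; 0 -9/26 -15/104 0; 0 0 0 1]
det M = -18; M⁻¹ = [1/6 0 0 0; 0 5/104 -32/13 0; 0 -3/26 -40/39 0; 0 0 0 1]
M⁻¹ · (-18, -96/13, -567/416)ᵀ = (-3, 3, 9/4)ᵀ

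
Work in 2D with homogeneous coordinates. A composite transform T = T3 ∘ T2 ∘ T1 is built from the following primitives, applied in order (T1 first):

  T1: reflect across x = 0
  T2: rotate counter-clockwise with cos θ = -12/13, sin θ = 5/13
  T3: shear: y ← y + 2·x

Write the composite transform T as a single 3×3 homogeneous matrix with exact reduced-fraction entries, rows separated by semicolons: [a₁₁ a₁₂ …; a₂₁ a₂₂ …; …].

T1 = [-1 0 0; 0 1 0; 0 0 1]
T2·T1 = [12/13 -5/13 0; -5/13 -12/13 0; 0 0 1]
T3·…·T1 = [12/13 -5/13 0; 19/13 -22/13 0; 0 0 1]

T = [12/13 -5/13 0; 19/13 -22/13 0; 0 0 1]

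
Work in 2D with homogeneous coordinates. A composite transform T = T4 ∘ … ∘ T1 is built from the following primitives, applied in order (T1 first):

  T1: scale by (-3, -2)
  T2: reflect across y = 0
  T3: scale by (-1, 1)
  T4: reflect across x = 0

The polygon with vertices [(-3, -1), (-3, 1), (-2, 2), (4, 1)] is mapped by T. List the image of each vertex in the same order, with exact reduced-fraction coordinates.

T1 scale by (-3, -2): (-3, -1) → (9, 2); (-3, 1) → (9, -2); (-2, 2) → (6, -4); (4, 1) → (-12, -2)
T2 reflect across y = 0: (9, 2) → (9, -2); (9, -2) → (9, 2); (6, -4) → (6, 4); (-12, -2) → (-12, 2)
T3 scale by (-1, 1): (9, -2) → (-9, -2); (9, 2) → (-9, 2); (6, 4) → (-6, 4); (-12, 2) → (12, 2)
T4 reflect across x = 0: (-9, -2) → (9, -2); (-9, 2) → (9, 2); (-6, 4) → (6, 4); (12, 2) → (-12, 2)

image vertices: (9, -2), (9, 2), (6, 4), (-12, 2)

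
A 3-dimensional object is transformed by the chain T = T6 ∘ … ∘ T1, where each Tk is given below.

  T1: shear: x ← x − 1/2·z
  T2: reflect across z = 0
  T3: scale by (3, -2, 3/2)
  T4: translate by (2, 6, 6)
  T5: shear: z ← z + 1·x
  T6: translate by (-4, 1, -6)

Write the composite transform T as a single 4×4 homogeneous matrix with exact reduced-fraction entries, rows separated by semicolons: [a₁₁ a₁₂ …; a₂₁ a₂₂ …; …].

T = [3 0 -3/2 -2; 0 -2 0 7; 3 0 -3 2; 0 0 0 1]

T1 = [1 0 -1/2 0; 0 1 0 0; 0 0 1 0; 0 0 0 1]
T2·T1 = [1 0 -1/2 0; 0 1 0 0; 0 0 -1 0; 0 0 0 1]
T3·…·T1 = [3 0 -3/2 0; 0 -2 0 0; 0 0 -3/2 0; 0 0 0 1]
T4·…·T1 = [3 0 -3/2 2; 0 -2 0 6; 0 0 -3/2 6; 0 0 0 1]
T5·…·T1 = [3 0 -3/2 2; 0 -2 0 6; 3 0 -3 8; 0 0 0 1]
T6·…·T1 = [3 0 -3/2 -2; 0 -2 0 7; 3 0 -3 2; 0 0 0 1]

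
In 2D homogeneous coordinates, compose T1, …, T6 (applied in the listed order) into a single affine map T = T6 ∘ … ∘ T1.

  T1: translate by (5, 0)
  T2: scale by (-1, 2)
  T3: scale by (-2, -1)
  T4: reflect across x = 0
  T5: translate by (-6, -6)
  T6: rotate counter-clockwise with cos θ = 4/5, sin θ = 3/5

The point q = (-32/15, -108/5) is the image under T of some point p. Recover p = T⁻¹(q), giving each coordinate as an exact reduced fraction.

T1 = [1 0 5; 0 1 0; 0 0 1]
T2·T1 = [-1 0 -5; 0 2 0; 0 0 1]
T3·…·T1 = [2 0 10; 0 -2 0; 0 0 1]
T4·…·T1 = [-2 0 -10; 0 -2 0; 0 0 1]
T5·…·T1 = [-2 0 -16; 0 -2 -6; 0 0 1]
T6·…·T1 = [-8/5 6/5 -46/5; -6/5 -8/5 -72/5; 0 0 1]
det M = 4; M⁻¹ = [-2/5 -3/10 -8; 3/10 -2/5 -3; 0 0 1]
M⁻¹ · (-32/15, -108/5)ᵀ = (-2/3, 5)ᵀ

p = (-2/3, 5)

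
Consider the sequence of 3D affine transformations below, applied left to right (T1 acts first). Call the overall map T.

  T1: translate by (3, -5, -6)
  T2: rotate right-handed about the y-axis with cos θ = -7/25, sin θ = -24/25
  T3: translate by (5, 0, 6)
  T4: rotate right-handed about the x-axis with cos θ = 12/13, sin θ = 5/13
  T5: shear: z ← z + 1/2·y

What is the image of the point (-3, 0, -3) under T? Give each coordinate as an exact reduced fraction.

T1 translate by (3, -5, -6): (-3, 0, -3) → (0, -5, -9)
T2 rotate right-handed about the y-axis with cos θ = -7/25, sin θ = -24/25: (0, -5, -9) → (216/25, -5, 63/25)
T3 translate by (5, 0, 6): (216/25, -5, 63/25) → (341/25, -5, 213/25)
T4 rotate right-handed about the x-axis with cos θ = 12/13, sin θ = 5/13: (341/25, -5, 213/25) → (341/25, -513/65, 1931/325)
T5 shear: z ← z + 1/2·y: (341/25, -513/65, 1931/325) → (341/25, -513/65, 1297/650)

T(p) = (341/25, -513/65, 1297/650)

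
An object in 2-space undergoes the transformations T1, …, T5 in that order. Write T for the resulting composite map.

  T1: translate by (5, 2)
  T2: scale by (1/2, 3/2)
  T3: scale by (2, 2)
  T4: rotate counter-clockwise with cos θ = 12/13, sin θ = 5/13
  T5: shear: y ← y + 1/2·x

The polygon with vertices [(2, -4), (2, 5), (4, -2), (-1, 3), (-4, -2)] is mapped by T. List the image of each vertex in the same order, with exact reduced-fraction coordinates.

T1 translate by (5, 2): (2, -4) → (7, -2); (2, 5) → (7, 7); (4, -2) → (9, 0); (-1, 3) → (4, 5); (-4, -2) → (1, 0)
T2 scale by (1/2, 3/2): (7, -2) → (7/2, -3); (7, 7) → (7/2, 21/2); (9, 0) → (9/2, 0); (4, 5) → (2, 15/2); (1, 0) → (1/2, 0)
T3 scale by (2, 2): (7/2, -3) → (7, -6); (7/2, 21/2) → (7, 21); (9/2, 0) → (9, 0); (2, 15/2) → (4, 15); (1/2, 0) → (1, 0)
T4 rotate counter-clockwise with cos θ = 12/13, sin θ = 5/13: (7, -6) → (114/13, -37/13); (7, 21) → (-21/13, 287/13); (9, 0) → (108/13, 45/13); (4, 15) → (-27/13, 200/13); (1, 0) → (12/13, 5/13)
T5 shear: y ← y + 1/2·x: (114/13, -37/13) → (114/13, 20/13); (-21/13, 287/13) → (-21/13, 553/26); (108/13, 45/13) → (108/13, 99/13); (-27/13, 200/13) → (-27/13, 373/26); (12/13, 5/13) → (12/13, 11/13)

image vertices: (114/13, 20/13), (-21/13, 553/26), (108/13, 99/13), (-27/13, 373/26), (12/13, 11/13)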